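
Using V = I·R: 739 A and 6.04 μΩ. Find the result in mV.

4.46356 mV

739 × 6.04 × 10⁻⁶ = 4463.56 × 10⁻⁶ V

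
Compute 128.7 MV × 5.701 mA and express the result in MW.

0.7337187 MW

128.7 × 10⁶ × 5.701 × 10⁻³ = 733.7187 × 10³ W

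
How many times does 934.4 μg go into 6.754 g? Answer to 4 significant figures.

(6.754) / (934.4e-6) = 0.0072282e6

7228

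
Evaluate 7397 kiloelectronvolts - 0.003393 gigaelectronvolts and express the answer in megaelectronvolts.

4.004 megaelectronvolts

In megaelectronvolts:
  7397 kiloelectronvolts = 7397 × 10^-3 megaelectronvolts = 7.397
  0.003393 gigaelectronvolts = 0.003393 × 10^3 megaelectronvolts = 3.393
Difference: 7.397 - 3.393 = 4.004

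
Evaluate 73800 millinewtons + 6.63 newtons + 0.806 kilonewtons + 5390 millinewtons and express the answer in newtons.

891.82 newtons

In newtons:
  73800 millinewtons = 73800 × 10⁻³ newtons = 73.8
  6.63 newtons → 6.63
  0.806 kilonewtons = 0.806 × 10³ newtons = 806
  5390 millinewtons = 5390 × 10⁻³ newtons = 5.39
Sum: 73.8 + 6.63 + 806 + 5.39 = 891.82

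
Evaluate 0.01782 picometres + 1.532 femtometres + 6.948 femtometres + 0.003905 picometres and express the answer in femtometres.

In femtometres:
  0.01782 picometres = 0.01782 × 10^3 femtometres = 17.82
  1.532 femtometres → 1.532
  6.948 femtometres → 6.948
  0.003905 picometres = 0.003905 × 10^3 femtometres = 3.905
Sum: 17.82 + 1.532 + 6.948 + 3.905 = 30.205

30.205 femtometres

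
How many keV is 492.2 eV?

(no prefix) = 10⁰, kilo = 10³; factor is 10⁻³.
492.2 × 10⁻³ = 0.4922

0.4922 keV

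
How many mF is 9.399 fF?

femto = 1e-15, milli = 1e-3; factor is 1e-12.
9.399 × 1e-12 = 0.000000000009399

0.000000000009399 mF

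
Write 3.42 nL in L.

0.00000000342 L

nano = 10^-9, (no prefix) = 10^0; factor is 10^-9.
3.42 × 10^-9 = 0.00000000342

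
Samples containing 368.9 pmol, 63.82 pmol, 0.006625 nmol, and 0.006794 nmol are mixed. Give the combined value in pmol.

In pmol:
  368.9 pmol → 368.9
  63.82 pmol → 63.82
  0.006625 nmol = 0.006625 × 10³ pmol = 6.625
  0.006794 nmol = 0.006794 × 10³ pmol = 6.794
Sum: 368.9 + 63.82 + 6.625 + 6.794 = 446.139

446.139 pmol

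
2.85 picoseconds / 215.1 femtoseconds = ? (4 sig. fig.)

13.25

(2.85 × 10⁻¹²) / (215.1 × 10⁻¹⁵) = 0.01325 × 10³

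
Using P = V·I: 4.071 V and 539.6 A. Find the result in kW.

4.071 × 539.6 = 2196.7116 W

2.1967116 kW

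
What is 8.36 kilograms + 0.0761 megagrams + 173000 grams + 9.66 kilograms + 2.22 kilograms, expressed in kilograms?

In kilograms:
  8.36 kilograms → 8.36
  0.0761 megagrams = 0.0761 × 10³ kilograms = 76.1
  173000 grams = 173000 × 10⁻³ kilograms = 173
  9.66 kilograms → 9.66
  2.22 kilograms → 2.22
Sum: 8.36 + 76.1 + 173 + 9.66 + 2.22 = 269.34

269.34 kilograms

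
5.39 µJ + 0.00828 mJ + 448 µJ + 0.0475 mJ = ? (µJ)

509.17 µJ

In µJ:
  5.39 µJ → 5.39
  0.00828 mJ = 0.00828e3 µJ = 8.28
  448 µJ → 448
  0.0475 mJ = 0.0475e3 µJ = 47.5
Sum: 5.39 + 8.28 + 448 + 47.5 = 509.17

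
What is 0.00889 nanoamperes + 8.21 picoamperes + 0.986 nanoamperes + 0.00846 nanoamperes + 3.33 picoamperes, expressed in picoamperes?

1014.89 picoamperes

In picoamperes:
  0.00889 nanoamperes = 0.00889 × 10³ picoamperes = 8.89
  8.21 picoamperes → 8.21
  0.986 nanoamperes = 0.986 × 10³ picoamperes = 986
  0.00846 nanoamperes = 0.00846 × 10³ picoamperes = 8.46
  3.33 picoamperes → 3.33
Sum: 8.89 + 8.21 + 986 + 8.46 + 3.33 = 1014.89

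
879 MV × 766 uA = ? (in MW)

879e6 × 766e-6 = 673314 W

0.673314 MW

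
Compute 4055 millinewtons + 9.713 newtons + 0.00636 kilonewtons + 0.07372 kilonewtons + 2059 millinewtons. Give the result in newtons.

In newtons:
  4055 millinewtons = 4055e-3 newtons = 4.055
  9.713 newtons → 9.713
  0.00636 kilonewtons = 0.00636e3 newtons = 6.36
  0.07372 kilonewtons = 0.07372e3 newtons = 73.72
  2059 millinewtons = 2059e-3 newtons = 2.059
Sum: 4.055 + 9.713 + 6.36 + 73.72 + 2.059 = 95.907

95.907 newtons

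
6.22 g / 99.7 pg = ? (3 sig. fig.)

62400000000

(6.22) / (99.7 × 10^-12) = 0.06239 × 10^12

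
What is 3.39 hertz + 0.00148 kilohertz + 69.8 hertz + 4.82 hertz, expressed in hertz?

In hertz:
  3.39 hertz → 3.39
  0.00148 kilohertz = 0.00148e3 hertz = 1.48
  69.8 hertz → 69.8
  4.82 hertz → 4.82
Sum: 3.39 + 1.48 + 69.8 + 4.82 = 79.49

79.49 hertz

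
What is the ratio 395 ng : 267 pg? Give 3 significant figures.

1480

(395 × 10^-9) / (267 × 10^-12) = 1.479 × 10^3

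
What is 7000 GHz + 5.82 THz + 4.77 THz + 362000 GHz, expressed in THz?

In THz:
  7000 GHz = 7000e-3 THz = 7
  5.82 THz → 5.82
  4.77 THz → 4.77
  362000 GHz = 362000e-3 THz = 362
Sum: 7 + 5.82 + 4.77 + 362 = 379.59

379.59 THz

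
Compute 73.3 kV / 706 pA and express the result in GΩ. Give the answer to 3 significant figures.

(73.3 × 10^3) / (706 × 10^-12) = 0.10382 × 10^15 Ω

104000 GΩ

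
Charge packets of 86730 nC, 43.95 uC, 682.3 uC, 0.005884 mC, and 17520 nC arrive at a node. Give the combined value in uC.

836.384 uC

In uC:
  86730 nC = 86730e-3 uC = 86.73
  43.95 uC → 43.95
  682.3 uC → 682.3
  0.005884 mC = 0.005884e3 uC = 5.884
  17520 nC = 17520e-3 uC = 17.52
Sum: 86.73 + 43.95 + 682.3 + 5.884 + 17.52 = 836.384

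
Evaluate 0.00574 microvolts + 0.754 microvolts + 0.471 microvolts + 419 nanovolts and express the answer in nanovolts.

In nanovolts:
  0.00574 microvolts = 0.00574 × 10³ nanovolts = 5.74
  0.754 microvolts = 0.754 × 10³ nanovolts = 754
  0.471 microvolts = 0.471 × 10³ nanovolts = 471
  419 nanovolts → 419
Sum: 5.74 + 754 + 471 + 419 = 1649.74

1649.74 nanovolts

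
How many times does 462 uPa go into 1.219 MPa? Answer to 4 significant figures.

2639000000

(1.219 × 10⁶) / (462 × 10⁻⁶) = 0.0026385 × 10¹²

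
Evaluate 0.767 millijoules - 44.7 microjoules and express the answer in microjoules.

722.3 microjoules

In microjoules:
  0.767 millijoules = 0.767 × 10^3 microjoules = 767
  44.7 microjoules → 44.7
Difference: 767 - 44.7 = 722.3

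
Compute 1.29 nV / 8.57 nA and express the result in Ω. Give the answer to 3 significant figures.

(1.29e-9) / (8.57e-9) = 0.15053 Ω

0.151 Ω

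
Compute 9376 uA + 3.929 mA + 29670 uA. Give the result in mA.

42.975 mA

In mA:
  9376 uA = 9376 × 10^-3 mA = 9.376
  3.929 mA → 3.929
  29670 uA = 29670 × 10^-3 mA = 29.67
Sum: 9.376 + 3.929 + 29.67 = 42.975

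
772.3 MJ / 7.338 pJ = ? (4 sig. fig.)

(772.3e6) / (7.338e-12) = 105.25e18

105200000000000000000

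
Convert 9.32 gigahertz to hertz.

giga = 10⁹, (no prefix) = 10⁰; factor is 10⁹.
9.32 × 10⁹ = 9320000000

9320000000 hertz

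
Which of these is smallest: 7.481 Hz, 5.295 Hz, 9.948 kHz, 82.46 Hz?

7.481 Hz = 7.481 Hz
5.295 Hz = 5.295 Hz
9.948 kHz = 9948 Hz
82.46 Hz = 82.46 Hz

5.295 Hz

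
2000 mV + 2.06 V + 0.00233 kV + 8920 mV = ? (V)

15.31 V

In V:
  2000 mV = 2000 × 10^-3 V = 2
  2.06 V → 2.06
  0.00233 kV = 0.00233 × 10^3 V = 2.33
  8920 mV = 8920 × 10^-3 V = 8.92
Sum: 2 + 2.06 + 2.33 + 8.92 = 15.31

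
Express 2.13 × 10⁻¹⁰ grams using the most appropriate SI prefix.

213 picograms

= 213 × 10⁻¹² grams; 10⁻¹² is pico.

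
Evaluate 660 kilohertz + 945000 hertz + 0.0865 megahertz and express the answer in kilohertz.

In kilohertz:
  660 kilohertz → 660
  945000 hertz = 945000 × 10⁻³ kilohertz = 945
  0.0865 megahertz = 0.0865 × 10³ kilohertz = 86.5
Sum: 660 + 945 + 86.5 = 1691.5

1691.5 kilohertz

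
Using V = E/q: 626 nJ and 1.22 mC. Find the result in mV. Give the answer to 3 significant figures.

(626 × 10⁻⁹) / (1.22 × 10⁻³) = 513.11 × 10⁻⁶ V

0.513 mV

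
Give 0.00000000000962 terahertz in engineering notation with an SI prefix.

9.62 hertz

= 9.62 hertz; mantissa already in [1, 1000).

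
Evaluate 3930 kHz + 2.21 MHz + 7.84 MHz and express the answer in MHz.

In MHz:
  3930 kHz = 3930 × 10⁻³ MHz = 3.93
  2.21 MHz → 2.21
  7.84 MHz → 7.84
Sum: 3.93 + 2.21 + 7.84 = 13.98

13.98 MHz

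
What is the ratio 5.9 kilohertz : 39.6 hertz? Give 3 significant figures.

(5.9e3) / (39.6) = 0.149e3

149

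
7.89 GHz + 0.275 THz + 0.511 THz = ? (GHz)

793.89 GHz

In GHz:
  7.89 GHz → 7.89
  0.275 THz = 0.275e3 GHz = 275
  0.511 THz = 0.511e3 GHz = 511
Sum: 7.89 + 275 + 511 = 793.89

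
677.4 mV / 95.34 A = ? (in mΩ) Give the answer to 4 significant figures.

(677.4e-3) / (95.34) = 7.1051e-3 Ω

7.105 mΩ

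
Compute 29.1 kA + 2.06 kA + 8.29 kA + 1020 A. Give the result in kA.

In kA:
  29.1 kA → 29.1
  2.06 kA → 2.06
  8.29 kA → 8.29
  1020 A = 1020 × 10⁻³ kA = 1.02
Sum: 29.1 + 2.06 + 8.29 + 1.02 = 40.47

40.47 kA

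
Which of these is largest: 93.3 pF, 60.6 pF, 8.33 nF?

93.3 pF = 0.0000000000933 F
60.6 pF = 0.0000000000606 F
8.33 nF = 0.00000000833 F

8.33 nF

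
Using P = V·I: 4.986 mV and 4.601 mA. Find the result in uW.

22.940586 uW

4.986e-3 × 4.601e-3 = 22.940586e-6 W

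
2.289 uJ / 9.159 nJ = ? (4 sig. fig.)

(2.289 × 10⁻⁶) / (9.159 × 10⁻⁹) = 0.24992 × 10³

249.9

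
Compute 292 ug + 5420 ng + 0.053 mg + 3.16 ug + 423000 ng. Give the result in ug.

In ug:
  292 ug → 292
  5420 ng = 5420e-3 ug = 5.42
  0.053 mg = 0.053e3 ug = 53
  3.16 ug → 3.16
  423000 ng = 423000e-3 ug = 423
Sum: 292 + 5.42 + 53 + 3.16 + 423 = 776.58

776.58 ug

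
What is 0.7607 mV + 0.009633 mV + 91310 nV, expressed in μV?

In μV:
  0.7607 mV = 0.7607e3 μV = 760.7
  0.009633 mV = 0.009633e3 μV = 9.633
  91310 nV = 91310e-3 μV = 91.31
Sum: 760.7 + 9.633 + 91.31 = 861.643

861.643 μV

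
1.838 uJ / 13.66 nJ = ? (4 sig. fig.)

134.6

(1.838e-6) / (13.66e-9) = 0.13455e3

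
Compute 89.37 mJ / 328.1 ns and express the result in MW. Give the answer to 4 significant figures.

(89.37 × 10^-3) / (328.1 × 10^-9) = 0.272386 × 10^6 W

0.2724 MW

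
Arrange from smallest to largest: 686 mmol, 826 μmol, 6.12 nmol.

686 mmol = 0.686 mol
826 μmol = 0.000826 mol
6.12 nmol = 0.00000000612 mol

6.12 nmol < 826 μmol < 686 mmol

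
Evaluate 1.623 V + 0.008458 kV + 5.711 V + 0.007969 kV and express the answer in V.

In V:
  1.623 V → 1.623
  0.008458 kV = 0.008458 × 10³ V = 8.458
  5.711 V → 5.711
  0.007969 kV = 0.007969 × 10³ V = 7.969
Sum: 1.623 + 8.458 + 5.711 + 7.969 = 23.761

23.761 V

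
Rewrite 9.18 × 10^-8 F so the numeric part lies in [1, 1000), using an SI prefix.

= 91.8 × 10^-9 F; 10^-9 is nano.

91.8 nF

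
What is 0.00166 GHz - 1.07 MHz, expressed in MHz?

0.59 MHz

In MHz:
  0.00166 GHz = 0.00166e3 MHz = 1.66
  1.07 MHz → 1.07
Difference: 1.66 - 1.07 = 0.59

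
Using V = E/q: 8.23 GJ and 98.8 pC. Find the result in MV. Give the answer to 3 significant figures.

83300000000000 MV

(8.23 × 10⁹) / (98.8 × 10⁻¹²) = 0.0833 × 10²¹ V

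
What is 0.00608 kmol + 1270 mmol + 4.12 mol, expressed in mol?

11.47 mol

In mol:
  0.00608 kmol = 0.00608e3 mol = 6.08
  1270 mmol = 1270e-3 mol = 1.27
  4.12 mol → 4.12
Sum: 6.08 + 1.27 + 4.12 = 11.47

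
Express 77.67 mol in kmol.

0.07767 kmol

(no prefix) = 10⁰, kilo = 10³; factor is 10⁻³.
77.67 × 10⁻³ = 0.07767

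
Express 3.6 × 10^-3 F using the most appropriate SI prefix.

= 3.6 × 10^-3 F; 10^-3 is milli.

3.6 mF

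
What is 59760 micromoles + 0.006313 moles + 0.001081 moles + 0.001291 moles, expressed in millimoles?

68.445 millimoles

In millimoles:
  59760 micromoles = 59760 × 10^-3 millimoles = 59.76
  0.006313 moles = 0.006313 × 10^3 millimoles = 6.313
  0.001081 moles = 0.001081 × 10^3 millimoles = 1.081
  0.001291 moles = 0.001291 × 10^3 millimoles = 1.291
Sum: 59.76 + 6.313 + 1.081 + 1.291 = 68.445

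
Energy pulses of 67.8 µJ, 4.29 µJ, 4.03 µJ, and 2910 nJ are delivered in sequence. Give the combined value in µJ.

In µJ:
  67.8 µJ → 67.8
  4.29 µJ → 4.29
  4.03 µJ → 4.03
  2910 nJ = 2910 × 10⁻³ µJ = 2.91
Sum: 67.8 + 4.29 + 4.03 + 2.91 = 79.03

79.03 µJ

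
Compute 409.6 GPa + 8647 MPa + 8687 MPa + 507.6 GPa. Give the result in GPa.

934.534 GPa

In GPa:
  409.6 GPa → 409.6
  8647 MPa = 8647 × 10^-3 GPa = 8.647
  8687 MPa = 8687 × 10^-3 GPa = 8.687
  507.6 GPa → 507.6
Sum: 409.6 + 8.647 + 8.687 + 507.6 = 934.534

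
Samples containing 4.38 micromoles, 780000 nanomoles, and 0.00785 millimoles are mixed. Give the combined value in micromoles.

In micromoles:
  4.38 micromoles → 4.38
  780000 nanomoles = 780000e-3 micromoles = 780
  0.00785 millimoles = 0.00785e3 micromoles = 7.85
Sum: 4.38 + 780 + 7.85 = 792.23

792.23 micromoles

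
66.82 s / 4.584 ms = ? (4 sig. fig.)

(66.82) / (4.584 × 10^-3) = 14.577 × 10^3

14580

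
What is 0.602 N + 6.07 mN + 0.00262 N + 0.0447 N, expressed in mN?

655.39 mN

In mN:
  0.602 N = 0.602 × 10^3 mN = 602
  6.07 mN → 6.07
  0.00262 N = 0.00262 × 10^3 mN = 2.62
  0.0447 N = 0.0447 × 10^3 mN = 44.7
Sum: 602 + 6.07 + 2.62 + 44.7 = 655.39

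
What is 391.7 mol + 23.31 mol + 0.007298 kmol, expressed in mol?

422.308 mol

In mol:
  391.7 mol → 391.7
  23.31 mol → 23.31
  0.007298 kmol = 0.007298 × 10^3 mol = 7.298
Sum: 391.7 + 23.31 + 7.298 = 422.308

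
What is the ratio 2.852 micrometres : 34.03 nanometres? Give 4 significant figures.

83.81

(2.852 × 10⁻⁶) / (34.03 × 10⁻⁹) = 0.083808 × 10³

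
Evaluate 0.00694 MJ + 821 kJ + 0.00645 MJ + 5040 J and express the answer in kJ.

839.43 kJ

In kJ:
  0.00694 MJ = 0.00694 × 10^3 kJ = 6.94
  821 kJ → 821
  0.00645 MJ = 0.00645 × 10^3 kJ = 6.45
  5040 J = 5040 × 10^-3 kJ = 5.04
Sum: 6.94 + 821 + 6.45 + 5.04 = 839.43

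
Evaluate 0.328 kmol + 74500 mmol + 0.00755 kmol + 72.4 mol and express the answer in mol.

In mol:
  0.328 kmol = 0.328e3 mol = 328
  74500 mmol = 74500e-3 mol = 74.5
  0.00755 kmol = 0.00755e3 mol = 7.55
  72.4 mol → 72.4
Sum: 328 + 74.5 + 7.55 + 72.4 = 482.45

482.45 mol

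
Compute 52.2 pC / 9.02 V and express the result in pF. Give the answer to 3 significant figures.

5.79 pF

(52.2 × 10⁻¹²) / (9.02) = 5.7871 × 10⁻¹² F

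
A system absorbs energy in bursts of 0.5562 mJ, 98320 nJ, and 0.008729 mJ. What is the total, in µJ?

663.249 µJ

In µJ:
  0.5562 mJ = 0.5562 × 10³ µJ = 556.2
  98320 nJ = 98320 × 10⁻³ µJ = 98.32
  0.008729 mJ = 0.008729 × 10³ µJ = 8.729
Sum: 556.2 + 98.32 + 8.729 = 663.249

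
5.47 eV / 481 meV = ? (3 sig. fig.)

(5.47) / (481 × 10⁻³) = 0.01137 × 10³

11.4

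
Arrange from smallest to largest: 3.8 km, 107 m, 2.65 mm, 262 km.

2.65 mm < 107 m < 3.8 km < 262 km

3.8 km = 3800 m
107 m = 107 m
2.65 mm = 0.00265 m
262 km = 262000 m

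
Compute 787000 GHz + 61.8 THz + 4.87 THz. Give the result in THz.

853.67 THz

In THz:
  787000 GHz = 787000e-3 THz = 787
  61.8 THz → 61.8
  4.87 THz → 4.87
Sum: 787 + 61.8 + 4.87 = 853.67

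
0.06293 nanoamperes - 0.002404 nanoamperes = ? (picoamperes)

In picoamperes:
  0.06293 nanoamperes = 0.06293e3 picoamperes = 62.93
  0.002404 nanoamperes = 0.002404e3 picoamperes = 2.404
Difference: 62.93 - 2.404 = 60.526

60.526 picoamperes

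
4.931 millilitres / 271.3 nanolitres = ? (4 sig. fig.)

(4.931e-3) / (271.3e-9) = 0.018175e6

18180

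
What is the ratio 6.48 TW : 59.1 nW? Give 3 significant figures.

(6.48e12) / (59.1e-9) = 0.1096e21

110000000000000000000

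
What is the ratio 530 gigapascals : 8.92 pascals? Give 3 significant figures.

(530e9) / (8.92) = 59.42e9

59400000000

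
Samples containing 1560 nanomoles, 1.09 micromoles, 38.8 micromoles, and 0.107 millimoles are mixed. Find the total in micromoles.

In micromoles:
  1560 nanomoles = 1560 × 10⁻³ micromoles = 1.56
  1.09 micromoles → 1.09
  38.8 micromoles → 38.8
  0.107 millimoles = 0.107 × 10³ micromoles = 107
Sum: 1.56 + 1.09 + 38.8 + 107 = 148.45

148.45 micromoles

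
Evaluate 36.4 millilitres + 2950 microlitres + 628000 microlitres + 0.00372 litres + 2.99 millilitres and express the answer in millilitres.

674.06 millilitres

In millilitres:
  36.4 millilitres → 36.4
  2950 microlitres = 2950 × 10^-3 millilitres = 2.95
  628000 microlitres = 628000 × 10^-3 millilitres = 628
  0.00372 litres = 0.00372 × 10^3 millilitres = 3.72
  2.99 millilitres → 2.99
Sum: 36.4 + 2.95 + 628 + 3.72 + 2.99 = 674.06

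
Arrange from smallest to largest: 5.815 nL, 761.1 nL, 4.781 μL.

5.815 nL = 0.000000005815 L
761.1 nL = 0.0000007611 L
4.781 μL = 0.000004781 L

5.815 nL < 761.1 nL < 4.781 μL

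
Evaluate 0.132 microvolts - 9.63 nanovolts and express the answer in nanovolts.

In nanovolts:
  0.132 microvolts = 0.132 × 10^3 nanovolts = 132
  9.63 nanovolts → 9.63
Difference: 132 - 9.63 = 122.37

122.37 nanovolts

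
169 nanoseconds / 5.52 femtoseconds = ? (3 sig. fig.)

30600000

(169e-9) / (5.52e-15) = 30.62e6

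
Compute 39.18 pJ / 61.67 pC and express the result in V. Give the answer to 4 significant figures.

(39.18 × 10⁻¹²) / (61.67 × 10⁻¹²) = 0.635317 V

0.6353 V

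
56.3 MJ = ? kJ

mega = 10^6, kilo = 10^3; factor is 10^3.
56.3 × 10^3 = 56300

56300 kJ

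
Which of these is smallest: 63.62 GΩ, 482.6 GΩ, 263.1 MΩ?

263.1 MΩ

63.62 GΩ = 63620000000 Ω
482.6 GΩ = 482600000000 Ω
263.1 MΩ = 263100000 Ω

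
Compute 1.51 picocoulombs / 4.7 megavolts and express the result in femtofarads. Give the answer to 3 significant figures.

(1.51e-12) / (4.7e6) = 0.32128e-18 F

0.000321 femtofarads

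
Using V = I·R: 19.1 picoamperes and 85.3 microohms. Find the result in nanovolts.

0.00000162923 nanovolts

19.1 × 10^-12 × 85.3 × 10^-6 = 1629.23 × 10^-18 V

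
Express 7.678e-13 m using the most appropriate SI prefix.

= 767.8e-15 m; 1e-15 is femto.

767.8 fm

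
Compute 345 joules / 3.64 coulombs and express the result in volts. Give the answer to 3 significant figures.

94.8 volts

(345) / (3.64) = 94.78 V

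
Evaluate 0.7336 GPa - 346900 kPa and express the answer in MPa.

In MPa:
  0.7336 GPa = 0.7336 × 10³ MPa = 733.6
  346900 kPa = 346900 × 10⁻³ MPa = 346.9
Difference: 733.6 - 346.9 = 386.7

386.7 MPa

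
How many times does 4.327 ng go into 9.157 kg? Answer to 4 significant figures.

2116000000000

(9.157 × 10³) / (4.327 × 10⁻⁹) = 2.1162 × 10¹²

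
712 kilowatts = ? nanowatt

712000000000000 nanowatts

kilo = 10³, nano = 10⁻⁹; factor is 10¹².
712 × 10¹² = 712000000000000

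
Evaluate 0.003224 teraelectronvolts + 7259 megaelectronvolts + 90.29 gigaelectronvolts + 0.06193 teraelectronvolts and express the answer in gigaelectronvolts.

162.703 gigaelectronvolts

In gigaelectronvolts:
  0.003224 teraelectronvolts = 0.003224 × 10^3 gigaelectronvolts = 3.224
  7259 megaelectronvolts = 7259 × 10^-3 gigaelectronvolts = 7.259
  90.29 gigaelectronvolts → 90.29
  0.06193 teraelectronvolts = 0.06193 × 10^3 gigaelectronvolts = 61.93
Sum: 3.224 + 7.259 + 90.29 + 61.93 = 162.703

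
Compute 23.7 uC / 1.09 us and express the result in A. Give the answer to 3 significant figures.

21.7 A

(23.7e-6) / (1.09e-6) = 21.743 A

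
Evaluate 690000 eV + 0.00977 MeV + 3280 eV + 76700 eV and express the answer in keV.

779.75 keV

In keV:
  690000 eV = 690000 × 10⁻³ keV = 690
  0.00977 MeV = 0.00977 × 10³ keV = 9.77
  3280 eV = 3280 × 10⁻³ keV = 3.28
  76700 eV = 76700 × 10⁻³ keV = 76.7
Sum: 690 + 9.77 + 3.28 + 76.7 = 779.75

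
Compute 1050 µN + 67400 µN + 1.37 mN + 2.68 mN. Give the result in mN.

In mN:
  1050 µN = 1050e-3 mN = 1.05
  67400 µN = 67400e-3 mN = 67.4
  1.37 mN → 1.37
  2.68 mN → 2.68
Sum: 1.05 + 67.4 + 1.37 + 2.68 = 72.5

72.5 mN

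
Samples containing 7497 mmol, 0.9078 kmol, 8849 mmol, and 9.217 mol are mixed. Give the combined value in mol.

933.363 mol

In mol:
  7497 mmol = 7497 × 10^-3 mol = 7.497
  0.9078 kmol = 0.9078 × 10^3 mol = 907.8
  8849 mmol = 8849 × 10^-3 mol = 8.849
  9.217 mol → 9.217
Sum: 7.497 + 907.8 + 8.849 + 9.217 = 933.363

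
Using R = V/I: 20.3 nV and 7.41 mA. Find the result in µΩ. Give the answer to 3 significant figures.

(20.3 × 10^-9) / (7.41 × 10^-3) = 2.7395 × 10^-6 Ω

2.74 µΩ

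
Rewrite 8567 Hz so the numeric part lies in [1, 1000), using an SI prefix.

8.567 kHz

= 8.567 × 10^3 Hz; 10^3 is kilo.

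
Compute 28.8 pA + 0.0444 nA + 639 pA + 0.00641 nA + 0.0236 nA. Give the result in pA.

In pA:
  28.8 pA → 28.8
  0.0444 nA = 0.0444 × 10³ pA = 44.4
  639 pA → 639
  0.00641 nA = 0.00641 × 10³ pA = 6.41
  0.0236 nA = 0.0236 × 10³ pA = 23.6
Sum: 28.8 + 44.4 + 639 + 6.41 + 23.6 = 742.21

742.21 pA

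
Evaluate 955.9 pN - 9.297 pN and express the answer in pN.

946.603 pN

In pN:
  955.9 pN → 955.9
  9.297 pN → 9.297
Difference: 955.9 - 9.297 = 946.603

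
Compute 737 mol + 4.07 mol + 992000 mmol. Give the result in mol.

1733.07 mol

In mol:
  737 mol → 737
  4.07 mol → 4.07
  992000 mmol = 992000 × 10⁻³ mol = 992
Sum: 737 + 4.07 + 992 = 1733.07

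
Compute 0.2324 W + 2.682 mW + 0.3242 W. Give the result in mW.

559.282 mW

In mW:
  0.2324 W = 0.2324 × 10^3 mW = 232.4
  2.682 mW → 2.682
  0.3242 W = 0.3242 × 10^3 mW = 324.2
Sum: 232.4 + 2.682 + 324.2 = 559.282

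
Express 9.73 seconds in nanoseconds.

9730000000 nanoseconds

(no prefix) = 10^0, nano = 10^-9; factor is 10^9.
9.73 × 10^9 = 9730000000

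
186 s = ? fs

186000000000000000 fs

(no prefix) = 10^0, femto = 10^-15; factor is 10^15.
186 × 10^15 = 186000000000000000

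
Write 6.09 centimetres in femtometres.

60900000000000 femtometres

centi = 10^-2, femto = 10^-15; factor is 10^13.
6.09 × 10^13 = 60900000000000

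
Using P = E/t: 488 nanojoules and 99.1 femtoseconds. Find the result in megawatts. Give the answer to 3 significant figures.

(488e-9) / (99.1e-15) = 4.9243e6 W

4.92 megawatts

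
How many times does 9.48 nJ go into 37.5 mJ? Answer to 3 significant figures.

3960000

(37.5e-3) / (9.48e-9) = 3.956e6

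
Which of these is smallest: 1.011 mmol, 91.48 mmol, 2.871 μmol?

1.011 mmol = 0.001011 mol
91.48 mmol = 0.09148 mol
2.871 μmol = 0.000002871 mol

2.871 μmol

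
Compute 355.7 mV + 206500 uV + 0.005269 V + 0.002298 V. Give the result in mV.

569.767 mV

In mV:
  355.7 mV → 355.7
  206500 uV = 206500 × 10⁻³ mV = 206.5
  0.005269 V = 0.005269 × 10³ mV = 5.269
  0.002298 V = 0.002298 × 10³ mV = 2.298
Sum: 355.7 + 206.5 + 5.269 + 2.298 = 569.767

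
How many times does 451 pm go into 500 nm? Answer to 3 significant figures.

1110

(500 × 10^-9) / (451 × 10^-12) = 1.109 × 10^3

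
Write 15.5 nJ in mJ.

0.0000155 mJ

nano = 10⁻⁹, milli = 10⁻³; factor is 10⁻⁶.
15.5 × 10⁻⁶ = 0.0000155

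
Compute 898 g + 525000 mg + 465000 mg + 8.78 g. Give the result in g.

1896.78 g

In g:
  898 g → 898
  525000 mg = 525000 × 10⁻³ g = 525
  465000 mg = 465000 × 10⁻³ g = 465
  8.78 g → 8.78
Sum: 898 + 525 + 465 + 8.78 = 1896.78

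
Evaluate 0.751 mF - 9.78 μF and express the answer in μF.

In μF:
  0.751 mF = 0.751 × 10³ μF = 751
  9.78 μF → 9.78
Difference: 751 - 9.78 = 741.22

741.22 μF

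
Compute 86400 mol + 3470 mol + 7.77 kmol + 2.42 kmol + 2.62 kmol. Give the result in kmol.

102.68 kmol

In kmol:
  86400 mol = 86400 × 10^-3 kmol = 86.4
  3470 mol = 3470 × 10^-3 kmol = 3.47
  7.77 kmol → 7.77
  2.42 kmol → 2.42
  2.62 kmol → 2.62
Sum: 86.4 + 3.47 + 7.77 + 2.42 + 2.62 = 102.68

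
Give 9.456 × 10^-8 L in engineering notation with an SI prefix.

94.56 nL

= 94.56 × 10^-9 L; 10^-9 is nano.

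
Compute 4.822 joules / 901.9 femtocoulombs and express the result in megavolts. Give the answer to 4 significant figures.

5346000 megavolts

(4.822) / (901.9 × 10^-15) = 0.00534649 × 10^15 V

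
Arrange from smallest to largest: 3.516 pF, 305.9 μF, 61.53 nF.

3.516 pF < 61.53 nF < 305.9 μF

3.516 pF = 0.000000000003516 F
305.9 μF = 0.0003059 F
61.53 nF = 0.00000006153 F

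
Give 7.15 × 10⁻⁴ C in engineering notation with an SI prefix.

715 uC

= 715 × 10⁻⁶ C; 10⁻⁶ is micro.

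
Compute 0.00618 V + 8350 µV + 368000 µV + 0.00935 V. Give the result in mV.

391.88 mV

In mV:
  0.00618 V = 0.00618e3 mV = 6.18
  8350 µV = 8350e-3 mV = 8.35
  368000 µV = 368000e-3 mV = 368
  0.00935 V = 0.00935e3 mV = 9.35
Sum: 6.18 + 8.35 + 368 + 9.35 = 391.88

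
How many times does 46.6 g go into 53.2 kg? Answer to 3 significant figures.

1140

(53.2 × 10^3) / (46.6) = 1.142 × 10^3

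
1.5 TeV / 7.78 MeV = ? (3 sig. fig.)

193000

(1.5 × 10^12) / (7.78 × 10^6) = 0.1928 × 10^6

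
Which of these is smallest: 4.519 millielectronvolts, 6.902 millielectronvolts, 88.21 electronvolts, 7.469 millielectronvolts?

4.519 millielectronvolts

4.519 millielectronvolts = 0.004519 electronvolts
6.902 millielectronvolts = 0.006902 electronvolts
88.21 electronvolts = 88.21 electronvolts
7.469 millielectronvolts = 0.007469 electronvolts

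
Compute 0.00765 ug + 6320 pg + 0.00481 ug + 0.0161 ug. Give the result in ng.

34.88 ng

In ng:
  0.00765 ug = 0.00765e3 ng = 7.65
  6320 pg = 6320e-3 ng = 6.32
  0.00481 ug = 0.00481e3 ng = 4.81
  0.0161 ug = 0.0161e3 ng = 16.1
Sum: 7.65 + 6.32 + 4.81 + 16.1 = 34.88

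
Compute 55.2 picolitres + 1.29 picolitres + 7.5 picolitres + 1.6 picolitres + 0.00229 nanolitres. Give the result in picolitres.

In picolitres:
  55.2 picolitres → 55.2
  1.29 picolitres → 1.29
  7.5 picolitres → 7.5
  1.6 picolitres → 1.6
  0.00229 nanolitres = 0.00229e3 picolitres = 2.29
Sum: 55.2 + 1.29 + 7.5 + 1.6 + 2.29 = 67.88

67.88 picolitres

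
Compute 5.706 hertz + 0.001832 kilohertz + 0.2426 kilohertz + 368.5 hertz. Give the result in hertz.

In hertz:
  5.706 hertz → 5.706
  0.001832 kilohertz = 0.001832e3 hertz = 1.832
  0.2426 kilohertz = 0.2426e3 hertz = 242.6
  368.5 hertz → 368.5
Sum: 5.706 + 1.832 + 242.6 + 368.5 = 618.638

618.638 hertz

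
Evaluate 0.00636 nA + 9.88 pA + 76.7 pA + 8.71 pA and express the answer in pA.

101.65 pA

In pA:
  0.00636 nA = 0.00636 × 10^3 pA = 6.36
  9.88 pA → 9.88
  76.7 pA → 76.7
  8.71 pA → 8.71
Sum: 6.36 + 9.88 + 76.7 + 8.71 = 101.65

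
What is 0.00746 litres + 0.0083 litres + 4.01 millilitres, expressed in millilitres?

In millilitres:
  0.00746 litres = 0.00746e3 millilitres = 7.46
  0.0083 litres = 0.0083e3 millilitres = 8.3
  4.01 millilitres → 4.01
Sum: 7.46 + 8.3 + 4.01 = 19.77

19.77 millilitres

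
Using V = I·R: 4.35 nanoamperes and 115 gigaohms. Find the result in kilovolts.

0.50025 kilovolts

4.35 × 10⁻⁹ × 115 × 10⁹ = 500.25 V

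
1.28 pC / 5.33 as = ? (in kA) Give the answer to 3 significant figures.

240 kA

(1.28 × 10^-12) / (5.33 × 10^-18) = 0.24015 × 10^6 A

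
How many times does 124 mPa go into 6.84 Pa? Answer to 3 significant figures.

55.2

(6.84) / (124e-3) = 0.05516e3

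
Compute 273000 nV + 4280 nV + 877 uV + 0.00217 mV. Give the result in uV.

In uV:
  273000 nV = 273000 × 10^-3 uV = 273
  4280 nV = 4280 × 10^-3 uV = 4.28
  877 uV → 877
  0.00217 mV = 0.00217 × 10^3 uV = 2.17
Sum: 273 + 4.28 + 877 + 2.17 = 1156.45

1156.45 uV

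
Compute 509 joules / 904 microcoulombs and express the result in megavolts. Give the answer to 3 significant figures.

(509) / (904 × 10⁻⁶) = 0.56305 × 10⁶ V

0.563 megavolts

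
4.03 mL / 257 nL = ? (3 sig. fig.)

(4.03e-3) / (257e-9) = 0.01568e6

15700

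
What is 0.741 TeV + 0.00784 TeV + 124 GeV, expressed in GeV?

In GeV:
  0.741 TeV = 0.741e3 GeV = 741
  0.00784 TeV = 0.00784e3 GeV = 7.84
  124 GeV → 124
Sum: 741 + 7.84 + 124 = 872.84

872.84 GeV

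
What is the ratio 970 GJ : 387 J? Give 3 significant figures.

2510000000

(970 × 10⁹) / (387) = 2.506 × 10⁹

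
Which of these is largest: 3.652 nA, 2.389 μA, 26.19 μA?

3.652 nA = 0.000000003652 A
2.389 μA = 0.000002389 A
26.19 μA = 0.00002619 A

26.19 μA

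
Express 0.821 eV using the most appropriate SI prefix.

= 821 × 10^-3 eV; 10^-3 is milli.

821 meV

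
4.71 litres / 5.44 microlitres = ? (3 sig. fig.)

866000

(4.71) / (5.44 × 10⁻⁶) = 0.8658 × 10⁶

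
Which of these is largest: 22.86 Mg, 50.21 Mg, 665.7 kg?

50.21 Mg

22.86 Mg = 22860000 g
50.21 Mg = 50210000 g
665.7 kg = 665700 g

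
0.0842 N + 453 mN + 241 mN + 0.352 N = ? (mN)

In mN:
  0.0842 N = 0.0842 × 10^3 mN = 84.2
  453 mN → 453
  241 mN → 241
  0.352 N = 0.352 × 10^3 mN = 352
Sum: 84.2 + 453 + 241 + 352 = 1130.2

1130.2 mN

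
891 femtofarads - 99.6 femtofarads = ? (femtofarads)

791.4 femtofarads

In femtofarads:
  891 femtofarads → 891
  99.6 femtofarads → 99.6
Difference: 891 - 99.6 = 791.4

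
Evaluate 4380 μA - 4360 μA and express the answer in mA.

0.02 mA

In mA:
  4380 μA = 4380 × 10⁻³ mA = 4.38
  4360 μA = 4360 × 10⁻³ mA = 4.36
Difference: 4.38 - 4.36 = 0.02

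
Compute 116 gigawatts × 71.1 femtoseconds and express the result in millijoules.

116 × 10⁹ × 71.1 × 10⁻¹⁵ = 8247.6 × 10⁻⁶ J

8.2476 millijoules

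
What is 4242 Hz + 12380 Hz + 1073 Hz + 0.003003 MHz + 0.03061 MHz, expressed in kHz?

In kHz:
  4242 Hz = 4242e-3 kHz = 4.242
  12380 Hz = 12380e-3 kHz = 12.38
  1073 Hz = 1073e-3 kHz = 1.073
  0.003003 MHz = 0.003003e3 kHz = 3.003
  0.03061 MHz = 0.03061e3 kHz = 30.61
Sum: 4.242 + 12.38 + 1.073 + 3.003 + 30.61 = 51.308

51.308 kHz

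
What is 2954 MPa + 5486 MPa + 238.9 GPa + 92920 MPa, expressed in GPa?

In GPa:
  2954 MPa = 2954 × 10^-3 GPa = 2.954
  5486 MPa = 5486 × 10^-3 GPa = 5.486
  238.9 GPa → 238.9
  92920 MPa = 92920 × 10^-3 GPa = 92.92
Sum: 2.954 + 5.486 + 238.9 + 92.92 = 340.26

340.26 GPa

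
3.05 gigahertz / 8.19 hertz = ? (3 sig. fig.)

372000000

(3.05 × 10^9) / (8.19) = 0.3724 × 10^9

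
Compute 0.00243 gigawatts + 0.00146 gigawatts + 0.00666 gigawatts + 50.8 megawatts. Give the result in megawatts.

In megawatts:
  0.00243 gigawatts = 0.00243e3 megawatts = 2.43
  0.00146 gigawatts = 0.00146e3 megawatts = 1.46
  0.00666 gigawatts = 0.00666e3 megawatts = 6.66
  50.8 megawatts → 50.8
Sum: 2.43 + 1.46 + 6.66 + 50.8 = 61.35

61.35 megawatts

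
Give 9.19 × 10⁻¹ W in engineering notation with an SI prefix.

919 mW

= 919 × 10⁻³ W; 10⁻³ is milli.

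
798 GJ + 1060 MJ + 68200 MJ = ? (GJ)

In GJ:
  798 GJ → 798
  1060 MJ = 1060 × 10^-3 GJ = 1.06
  68200 MJ = 68200 × 10^-3 GJ = 68.2
Sum: 798 + 1.06 + 68.2 = 867.26

867.26 GJ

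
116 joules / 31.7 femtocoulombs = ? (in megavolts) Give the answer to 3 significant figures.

(116) / (31.7 × 10^-15) = 3.6593 × 10^15 V

3660000000 megavolts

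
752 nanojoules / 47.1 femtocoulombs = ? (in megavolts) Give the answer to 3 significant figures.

16.0 megavolts

(752 × 10⁻⁹) / (47.1 × 10⁻¹⁵) = 15.966 × 10⁶ V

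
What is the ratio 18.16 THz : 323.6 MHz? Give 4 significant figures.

(18.16 × 10^12) / (323.6 × 10^6) = 0.056119 × 10^6

56120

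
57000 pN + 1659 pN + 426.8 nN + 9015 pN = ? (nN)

In nN:
  57000 pN = 57000e-3 nN = 57
  1659 pN = 1659e-3 nN = 1.659
  426.8 nN → 426.8
  9015 pN = 9015e-3 nN = 9.015
Sum: 57 + 1.659 + 426.8 + 9.015 = 494.474

494.474 nN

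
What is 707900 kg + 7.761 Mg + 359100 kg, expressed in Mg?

1074.761 Mg

In Mg:
  707900 kg = 707900e-3 Mg = 707.9
  7.761 Mg → 7.761
  359100 kg = 359100e-3 Mg = 359.1
Sum: 707.9 + 7.761 + 359.1 = 1074.761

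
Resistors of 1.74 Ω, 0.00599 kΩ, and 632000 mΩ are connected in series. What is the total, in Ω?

In Ω:
  1.74 Ω → 1.74
  0.00599 kΩ = 0.00599 × 10³ Ω = 5.99
  632000 mΩ = 632000 × 10⁻³ Ω = 632
Sum: 1.74 + 5.99 + 632 = 639.73

639.73 Ω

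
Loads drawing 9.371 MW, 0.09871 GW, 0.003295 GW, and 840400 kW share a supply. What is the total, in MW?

In MW:
  9.371 MW → 9.371
  0.09871 GW = 0.09871 × 10³ MW = 98.71
  0.003295 GW = 0.003295 × 10³ MW = 3.295
  840400 kW = 840400 × 10⁻³ MW = 840.4
Sum: 9.371 + 98.71 + 3.295 + 840.4 = 951.776

951.776 MW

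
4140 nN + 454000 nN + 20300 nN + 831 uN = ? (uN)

In uN:
  4140 nN = 4140 × 10^-3 uN = 4.14
  454000 nN = 454000 × 10^-3 uN = 454
  20300 nN = 20300 × 10^-3 uN = 20.3
  831 uN → 831
Sum: 4.14 + 454 + 20.3 + 831 = 1309.44

1309.44 uN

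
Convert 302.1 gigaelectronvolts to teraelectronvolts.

giga = 10^9, tera = 10^12; factor is 10^-3.
302.1 × 10^-3 = 0.3021

0.3021 teraelectronvolts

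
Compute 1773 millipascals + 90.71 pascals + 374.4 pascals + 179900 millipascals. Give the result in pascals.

In pascals:
  1773 millipascals = 1773 × 10⁻³ pascals = 1.773
  90.71 pascals → 90.71
  374.4 pascals → 374.4
  179900 millipascals = 179900 × 10⁻³ pascals = 179.9
Sum: 1.773 + 90.71 + 374.4 + 179.9 = 646.783

646.783 pascals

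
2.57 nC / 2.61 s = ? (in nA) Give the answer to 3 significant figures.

(2.57 × 10^-9) / (2.61) = 0.98467 × 10^-9 A

0.985 nA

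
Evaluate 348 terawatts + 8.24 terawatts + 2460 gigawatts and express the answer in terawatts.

358.7 terawatts

In terawatts:
  348 terawatts → 348
  8.24 terawatts → 8.24
  2460 gigawatts = 2460 × 10^-3 terawatts = 2.46
Sum: 348 + 8.24 + 2.46 = 358.7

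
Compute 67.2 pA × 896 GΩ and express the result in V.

60.2112 V

67.2 × 10^-12 × 896 × 10^9 = 60211.2 × 10^-3 V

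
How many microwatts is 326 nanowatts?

0.326 microwatts

nano = 10^-9, micro = 10^-6; factor is 10^-3.
326 × 10^-3 = 0.326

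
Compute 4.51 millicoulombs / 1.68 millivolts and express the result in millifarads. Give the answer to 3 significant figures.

(4.51 × 10^-3) / (1.68 × 10^-3) = 2.6845 F

2680 millifarads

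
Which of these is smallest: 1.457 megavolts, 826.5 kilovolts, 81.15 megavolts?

1.457 megavolts = 1457000 volts
826.5 kilovolts = 826500 volts
81.15 megavolts = 81150000 volts

826.5 kilovolts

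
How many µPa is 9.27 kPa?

9270000000 µPa

kilo = 10^3, micro = 10^-6; factor is 10^9.
9.27 × 10^9 = 9270000000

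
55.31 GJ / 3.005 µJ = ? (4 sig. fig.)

(55.31 × 10⁹) / (3.005 × 10⁻⁶) = 18.406 × 10¹⁵

18410000000000000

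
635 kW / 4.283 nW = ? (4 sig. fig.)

(635e3) / (4.283e-9) = 148.26e12

148300000000000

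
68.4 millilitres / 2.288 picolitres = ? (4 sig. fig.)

(68.4 × 10⁻³) / (2.288 × 10⁻¹²) = 29.895 × 10⁹

29900000000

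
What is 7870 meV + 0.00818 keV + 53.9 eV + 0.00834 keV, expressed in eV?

78.29 eV

In eV:
  7870 meV = 7870 × 10⁻³ eV = 7.87
  0.00818 keV = 0.00818 × 10³ eV = 8.18
  53.9 eV → 53.9
  0.00834 keV = 0.00834 × 10³ eV = 8.34
Sum: 7.87 + 8.18 + 53.9 + 8.34 = 78.29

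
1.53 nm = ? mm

0.00000153 mm

nano = 1e-9, milli = 1e-3; factor is 1e-6.
1.53 × 1e-6 = 0.00000153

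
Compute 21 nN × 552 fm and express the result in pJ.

21 × 10⁻⁹ × 552 × 10⁻¹⁵ = 11592 × 10⁻²⁴ J

0.000000011592 pJ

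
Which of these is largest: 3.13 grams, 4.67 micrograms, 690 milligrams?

3.13 grams

3.13 grams = 3.13 grams
4.67 micrograms = 0.00000467 grams
690 milligrams = 0.69 grams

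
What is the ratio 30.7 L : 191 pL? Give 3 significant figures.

161000000000

(30.7) / (191 × 10⁻¹²) = 0.1607 × 10¹²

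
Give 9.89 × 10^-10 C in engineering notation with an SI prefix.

989 pC

= 989 × 10^-12 C; 10^-12 is pico.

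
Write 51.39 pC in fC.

51390 fC

pico = 10⁻¹², femto = 10⁻¹⁵; factor is 10³.
51.39 × 10³ = 51390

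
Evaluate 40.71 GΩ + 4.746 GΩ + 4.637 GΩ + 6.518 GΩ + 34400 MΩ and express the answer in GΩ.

In GΩ:
  40.71 GΩ → 40.71
  4.746 GΩ → 4.746
  4.637 GΩ → 4.637
  6.518 GΩ → 6.518
  34400 MΩ = 34400e-3 GΩ = 34.4
Sum: 40.71 + 4.746 + 4.637 + 6.518 + 34.4 = 91.011

91.011 GΩ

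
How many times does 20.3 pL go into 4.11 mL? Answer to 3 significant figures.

(4.11 × 10⁻³) / (20.3 × 10⁻¹²) = 0.2025 × 10⁹

202000000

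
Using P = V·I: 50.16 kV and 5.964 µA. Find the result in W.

0.29915424 W

50.16 × 10³ × 5.964 × 10⁻⁶ = 299.15424 × 10⁻³ W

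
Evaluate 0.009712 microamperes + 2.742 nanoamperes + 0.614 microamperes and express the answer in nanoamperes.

626.454 nanoamperes

In nanoamperes:
  0.009712 microamperes = 0.009712e3 nanoamperes = 9.712
  2.742 nanoamperes → 2.742
  0.614 microamperes = 0.614e3 nanoamperes = 614
Sum: 9.712 + 2.742 + 614 = 626.454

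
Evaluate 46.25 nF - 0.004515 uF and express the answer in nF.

In nF:
  46.25 nF → 46.25
  0.004515 uF = 0.004515 × 10³ nF = 4.515
Difference: 46.25 - 4.515 = 41.735

41.735 nF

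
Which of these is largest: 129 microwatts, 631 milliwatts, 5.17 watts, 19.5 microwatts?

5.17 watts

129 microwatts = 0.000129 watts
631 milliwatts = 0.631 watts
5.17 watts = 5.17 watts
19.5 microwatts = 0.0000195 watts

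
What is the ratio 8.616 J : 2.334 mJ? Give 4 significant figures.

3692

(8.616) / (2.334e-3) = 3.6915e3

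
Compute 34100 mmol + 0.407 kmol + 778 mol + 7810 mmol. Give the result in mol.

In mol:
  34100 mmol = 34100 × 10^-3 mol = 34.1
  0.407 kmol = 0.407 × 10^3 mol = 407
  778 mol → 778
  7810 mmol = 7810 × 10^-3 mol = 7.81
Sum: 34.1 + 407 + 778 + 7.81 = 1226.91

1226.91 mol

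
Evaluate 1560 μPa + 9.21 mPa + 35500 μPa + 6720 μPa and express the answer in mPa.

In mPa:
  1560 μPa = 1560 × 10⁻³ mPa = 1.56
  9.21 mPa → 9.21
  35500 μPa = 35500 × 10⁻³ mPa = 35.5
  6720 μPa = 6720 × 10⁻³ mPa = 6.72
Sum: 1.56 + 9.21 + 35.5 + 6.72 = 52.99

52.99 mPa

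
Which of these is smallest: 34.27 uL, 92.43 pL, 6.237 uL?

92.43 pL

34.27 uL = 0.00003427 L
92.43 pL = 0.00000000009243 L
6.237 uL = 0.000006237 L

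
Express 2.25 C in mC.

(no prefix) = 10⁰, milli = 10⁻³; factor is 10³.
2.25 × 10³ = 2250

2250 mC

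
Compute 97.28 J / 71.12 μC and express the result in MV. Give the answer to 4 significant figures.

1.368 MV

(97.28) / (71.12 × 10⁻⁶) = 1.36783 × 10⁶ V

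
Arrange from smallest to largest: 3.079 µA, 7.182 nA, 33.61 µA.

3.079 µA = 0.000003079 A
7.182 nA = 0.000000007182 A
33.61 µA = 0.00003361 A

7.182 nA < 3.079 µA < 33.61 µA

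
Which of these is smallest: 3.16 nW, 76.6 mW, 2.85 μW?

3.16 nW

3.16 nW = 0.00000000316 W
76.6 mW = 0.0766 W
2.85 μW = 0.00000285 W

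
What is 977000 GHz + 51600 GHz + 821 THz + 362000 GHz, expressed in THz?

2211.6 THz

In THz:
  977000 GHz = 977000 × 10⁻³ THz = 977
  51600 GHz = 51600 × 10⁻³ THz = 51.6
  821 THz → 821
  362000 GHz = 362000 × 10⁻³ THz = 362
Sum: 977 + 51.6 + 821 + 362 = 2211.6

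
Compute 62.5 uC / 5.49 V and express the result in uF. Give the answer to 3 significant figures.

11.4 uF

(62.5 × 10⁻⁶) / (5.49) = 11.384 × 10⁻⁶ F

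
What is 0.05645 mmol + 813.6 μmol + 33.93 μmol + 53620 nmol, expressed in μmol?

957.6 μmol

In μmol:
  0.05645 mmol = 0.05645 × 10^3 μmol = 56.45
  813.6 μmol → 813.6
  33.93 μmol → 33.93
  53620 nmol = 53620 × 10^-3 μmol = 53.62
Sum: 56.45 + 813.6 + 33.93 + 53.62 = 957.6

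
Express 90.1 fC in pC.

0.0901 pC

femto = 10⁻¹⁵, pico = 10⁻¹²; factor is 10⁻³.
90.1 × 10⁻³ = 0.0901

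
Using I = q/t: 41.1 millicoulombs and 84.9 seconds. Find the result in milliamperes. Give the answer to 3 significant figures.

(41.1 × 10⁻³) / (84.9) = 0.4841 × 10⁻³ A

0.484 milliamperes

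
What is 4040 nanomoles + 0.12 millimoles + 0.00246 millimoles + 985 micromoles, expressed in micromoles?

1111.5 micromoles

In micromoles:
  4040 nanomoles = 4040 × 10^-3 micromoles = 4.04
  0.12 millimoles = 0.12 × 10^3 micromoles = 120
  0.00246 millimoles = 0.00246 × 10^3 micromoles = 2.46
  985 micromoles → 985
Sum: 4.04 + 120 + 2.46 + 985 = 1111.5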